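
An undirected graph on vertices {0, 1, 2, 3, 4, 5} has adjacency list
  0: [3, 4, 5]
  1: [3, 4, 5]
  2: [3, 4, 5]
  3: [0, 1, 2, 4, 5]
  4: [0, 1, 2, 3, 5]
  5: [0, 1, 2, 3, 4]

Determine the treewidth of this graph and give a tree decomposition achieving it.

Treewidth 3.
One such decomposition:
Bags: B1 = {0, 3, 4, 5}  B2 = {2, 3, 4, 5}  B3 = {1, 3, 4, 5}
Tree: B1–B2, B2–B3

The largest bag has 4 vertices, giving width 3; this decomposition certifies tw(G) ≤ 3. On the other hand G contains the 4-clique {0, 3, 4, 5}. A clique must lie in a single bag of any decomposition, so no decomposition can have width below 3. Therefore the treewidth is 3.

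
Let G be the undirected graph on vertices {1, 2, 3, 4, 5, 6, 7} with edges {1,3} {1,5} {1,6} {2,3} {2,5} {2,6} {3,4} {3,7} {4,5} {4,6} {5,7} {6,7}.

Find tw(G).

A width-3 tree decomposition is:
Bags: B1 = {2, 3, 5, 6}  B2 = {3, 5, 6, 7}  B3 = {1, 3, 5, 6}  B4 = {3, 4, 5, 6}
Tree: B1–B2, B2–B3, B3–B4
Each bag holds 4 vertices, so the decomposition has width 3, which upper-bounds the treewidth. For the lower bound: the 4 vertex sets {2,6}, {3,7}, {5}, {1} are disjoint, each induces a connected subgraph, and every pair is joined by at least one edge of G. Contracting each set to a single vertex therefore yields K_{4} as a minor, and since treewidth is minor-monotone, tw(G) ≥ tw(K_{4}) = 3. Therefore the treewidth is 3.

3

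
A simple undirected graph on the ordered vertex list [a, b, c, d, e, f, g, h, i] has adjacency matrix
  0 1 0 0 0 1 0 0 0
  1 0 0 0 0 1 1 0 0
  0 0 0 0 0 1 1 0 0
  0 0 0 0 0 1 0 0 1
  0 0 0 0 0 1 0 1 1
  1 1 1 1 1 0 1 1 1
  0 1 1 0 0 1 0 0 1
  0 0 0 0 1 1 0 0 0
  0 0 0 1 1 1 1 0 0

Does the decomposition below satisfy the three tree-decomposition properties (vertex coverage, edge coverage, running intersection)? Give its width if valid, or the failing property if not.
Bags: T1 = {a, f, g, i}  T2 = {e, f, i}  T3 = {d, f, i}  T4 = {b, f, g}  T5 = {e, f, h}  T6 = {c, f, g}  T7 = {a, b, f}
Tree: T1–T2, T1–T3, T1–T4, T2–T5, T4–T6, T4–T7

No — bags containing vertex a are not connected in the tree.

A tree decomposition must satisfy three properties: every vertex lies in some bag; for every edge, both endpoints lie together in some bag; and for every vertex, the bags containing it form a connected subtree. Here bags containing vertex a are not connected in the tree, so the decomposition is invalid.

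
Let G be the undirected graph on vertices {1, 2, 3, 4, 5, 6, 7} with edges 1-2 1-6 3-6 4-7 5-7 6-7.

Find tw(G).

1

A width-1 tree decomposition is:
Bags: B1 = {3, 6}  B2 = {1, 6}  B3 = {6, 7}  B4 = {1, 2}  B5 = {5, 7}  B6 = {4, 7}
Tree: B1–B2, B1–B3, B2–B4, B3–B5, B5–B6
Every bag has size at most 2, so the width is 2 − 1 = 1 and tw(G) ≤ 1. Since G has at least one edge (e.g. 6–3), it is not an edgeless graph, so tw(G) ≥ 1. Therefore the treewidth is 1.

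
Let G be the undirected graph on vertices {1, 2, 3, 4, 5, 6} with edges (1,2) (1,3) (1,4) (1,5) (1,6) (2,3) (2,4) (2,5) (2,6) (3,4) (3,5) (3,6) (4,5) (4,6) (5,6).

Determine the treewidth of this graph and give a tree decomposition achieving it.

A single bag containing all 6 vertices is trivially a valid decomposition of width 5. On the other hand G contains the 6-clique {1, 2, 3, 4, 5, 6}. A clique must lie in a single bag of any decomposition, so no decomposition can have width below 5. Combining the bounds, tw(G) = 5.

Treewidth 5.
Bags: B1 = {1, 2, 3, 4, 5, 6}
Tree: (single bag)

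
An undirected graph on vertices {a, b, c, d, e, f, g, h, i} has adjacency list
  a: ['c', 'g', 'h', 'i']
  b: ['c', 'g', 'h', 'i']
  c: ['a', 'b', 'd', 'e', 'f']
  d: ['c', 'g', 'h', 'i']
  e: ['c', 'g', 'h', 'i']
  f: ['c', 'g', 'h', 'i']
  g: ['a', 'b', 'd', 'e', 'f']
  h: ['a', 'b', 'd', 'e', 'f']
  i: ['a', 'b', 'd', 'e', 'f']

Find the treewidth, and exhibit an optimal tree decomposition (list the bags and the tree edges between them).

Treewidth 4.
Bags: B1 = {c, e, g, h, i}  B2 = {c, d, g, h, i}  B3 = {b, c, g, h, i}  B4 = {a, c, g, h, i}  B5 = {c, f, g, h, i}
Tree: B1–B2, B2–B3, B3–B4, B4–B5

Each bag holds 5 vertices, so the decomposition has width 4, which upper-bounds the treewidth. For the lower bound: the 5 vertex sets {e,g}, {d,i}, {b,h}, {c}, {a} are disjoint, each induces a connected subgraph, and every pair is joined by at least one edge of G. Contracting each set to a single vertex therefore yields K_{5} as a minor, and since treewidth is minor-monotone, tw(G) ≥ tw(K_{5}) = 4. Combining the bounds, tw(G) = 4.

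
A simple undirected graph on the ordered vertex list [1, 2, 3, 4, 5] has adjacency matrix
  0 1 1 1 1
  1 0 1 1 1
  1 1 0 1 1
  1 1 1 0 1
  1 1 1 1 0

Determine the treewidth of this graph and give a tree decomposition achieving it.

Treewidth 4.
One such decomposition:
Bags: B1 = {1, 2, 3, 4, 5}
Tree: (single bag)

With just one bag of size 5, the width is 5 − 1 = 4, so tw(G) ≤ 4. Conversely, {1, 2, 3, 4, 5} is a clique of size 5, and the vertices of any clique must share a bag in every tree decomposition; so some bag has ≥ 5 vertices and tw(G) ≥ 4. Therefore the treewidth is 4.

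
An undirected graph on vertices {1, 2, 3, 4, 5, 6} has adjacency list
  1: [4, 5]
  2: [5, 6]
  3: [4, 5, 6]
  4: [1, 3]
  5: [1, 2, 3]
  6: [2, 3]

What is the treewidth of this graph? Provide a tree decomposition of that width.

The largest bag has 3 vertices, giving width 2; this decomposition certifies tw(G) ≤ 2. Since 2–6–3–5–2 is a cycle in G, G is not acyclic. Forests are exactly the graphs of treewidth ≤ 1, so tw(G) ≥ 2. Therefore the treewidth is 2.

Treewidth 2.
One such decomposition:
Bags: B1 = {2, 5, 6}  B2 = {3, 5, 6}  B3 = {1, 3, 5}  B4 = {1, 3, 4}
Tree: B1–B2, B2–B3, B3–B4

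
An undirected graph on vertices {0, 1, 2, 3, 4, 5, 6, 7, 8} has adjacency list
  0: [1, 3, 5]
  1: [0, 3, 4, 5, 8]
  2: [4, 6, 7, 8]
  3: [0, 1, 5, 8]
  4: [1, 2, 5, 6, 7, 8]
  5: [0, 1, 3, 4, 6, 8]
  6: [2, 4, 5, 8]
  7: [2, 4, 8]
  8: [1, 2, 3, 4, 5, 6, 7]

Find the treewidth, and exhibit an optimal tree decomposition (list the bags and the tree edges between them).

Treewidth 3.
One such decomposition:
Bags: B1 = {1, 3, 5, 8}  B2 = {0, 1, 3, 5}  B3 = {1, 4, 5, 8}  B4 = {4, 5, 6, 8}  B5 = {2, 4, 6, 8}  B6 = {2, 4, 7, 8}
Tree: B1–B2, B1–B3, B3–B4, B4–B5, B5–B6

Each bag holds 4 vertices, so the decomposition has width 3, which upper-bounds the treewidth. Conversely, {0, 1, 3, 5} is a clique of size 4, and the vertices of any clique must share a bag in every tree decomposition; so some bag has ≥ 4 vertices and tw(G) ≥ 3. Therefore the treewidth is 3.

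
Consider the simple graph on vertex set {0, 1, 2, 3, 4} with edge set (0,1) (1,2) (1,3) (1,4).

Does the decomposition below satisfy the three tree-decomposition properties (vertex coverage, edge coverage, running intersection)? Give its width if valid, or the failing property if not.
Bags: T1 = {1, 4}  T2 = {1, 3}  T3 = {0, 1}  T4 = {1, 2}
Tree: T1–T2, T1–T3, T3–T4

Checking the three conditions: (i) the bags cover all of {0, 1, 2, 3, 4}; (ii) for each edge, some bag contains both endpoints; (iii) the bags containing any fixed vertex form a subtree. All hold, so the decomposition is valid with width 2 − 1 = 1.

Yes; width 1.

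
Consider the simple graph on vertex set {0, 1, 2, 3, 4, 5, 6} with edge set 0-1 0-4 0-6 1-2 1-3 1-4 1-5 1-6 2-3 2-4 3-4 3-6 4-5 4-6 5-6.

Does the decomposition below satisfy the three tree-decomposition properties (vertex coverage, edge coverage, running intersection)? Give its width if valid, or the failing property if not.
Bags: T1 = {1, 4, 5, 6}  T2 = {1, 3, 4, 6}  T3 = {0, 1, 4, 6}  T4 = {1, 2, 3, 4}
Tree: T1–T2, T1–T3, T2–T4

Yes; width 3.

Every vertex of G appears in some bag (union = {0, 1, 2, 3, 4, 5, 6}); every edge is covered by a bag; and for each vertex v the set of bags containing v is connected in the bag tree. The decomposition is therefore valid. The largest bag has 4 vertices, so the width is 3.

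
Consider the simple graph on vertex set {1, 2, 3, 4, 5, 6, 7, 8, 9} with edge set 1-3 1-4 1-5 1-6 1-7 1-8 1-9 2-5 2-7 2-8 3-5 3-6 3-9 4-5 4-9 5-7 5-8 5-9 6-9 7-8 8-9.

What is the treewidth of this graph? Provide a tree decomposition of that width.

The largest bag has 4 vertices, giving width 3; this decomposition certifies tw(G) ≤ 3. On the other hand G contains the 4-clique {1, 5, 8, 9}. A clique must lie in a single bag of any decomposition, so no decomposition can have width below 3. The upper and lower bounds meet at 3, so that is the treewidth.

Treewidth 3.
One such decomposition:
Bags: B1 = {1, 3, 5, 9}  B2 = {1, 5, 8, 9}  B3 = {1, 5, 7, 8}  B4 = {1, 4, 5, 9}  B5 = {2, 5, 7, 8}  B6 = {1, 3, 6, 9}
Tree: B1–B2, B2–B3, B2–B4, B3–B5, B1–B6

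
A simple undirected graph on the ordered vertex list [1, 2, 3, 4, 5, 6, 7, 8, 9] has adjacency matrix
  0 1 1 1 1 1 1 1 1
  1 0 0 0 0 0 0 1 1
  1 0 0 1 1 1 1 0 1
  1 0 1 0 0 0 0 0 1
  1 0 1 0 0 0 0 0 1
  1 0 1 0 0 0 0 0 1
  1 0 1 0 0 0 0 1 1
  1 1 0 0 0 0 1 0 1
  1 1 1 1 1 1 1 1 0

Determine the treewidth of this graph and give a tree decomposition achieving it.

Every bag has size at most 4, so the width is 4 − 1 = 3 and tw(G) ≤ 3. On the other hand G contains the 4-clique {1, 2, 8, 9}. A clique must lie in a single bag of any decomposition, so no decomposition can have width below 3. Hence tw(G) = 3 exactly.

Treewidth 3.
Bags: B1 = {1, 3, 5, 9}  B2 = {1, 3, 7, 9}  B3 = {1, 3, 6, 9}  B4 = {1, 3, 4, 9}  B5 = {1, 7, 8, 9}  B6 = {1, 2, 8, 9}
Tree: B1–B2, B2–B3, B1–B4, B2–B5, B5–B6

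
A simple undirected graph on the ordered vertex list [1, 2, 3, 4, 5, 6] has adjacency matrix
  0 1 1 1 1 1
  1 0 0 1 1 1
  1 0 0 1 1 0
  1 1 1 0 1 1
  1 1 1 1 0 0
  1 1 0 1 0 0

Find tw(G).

3

A width-3 tree decomposition is:
Bags: B1 = {1, 2, 4, 5}  B2 = {1, 3, 4, 5}  B3 = {1, 2, 4, 6}
Tree: B1–B2, B1–B3
Each bag holds 4 vertices, so the decomposition has width 3, which upper-bounds the treewidth. On the other hand G contains the 4-clique {1, 2, 4, 5}. A clique must lie in a single bag of any decomposition, so no decomposition can have width below 3. The upper and lower bounds meet at 3, so that is the treewidth.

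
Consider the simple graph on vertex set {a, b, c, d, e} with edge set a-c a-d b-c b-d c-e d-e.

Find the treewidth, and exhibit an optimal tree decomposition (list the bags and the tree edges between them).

Each bag holds 3 vertices, so the decomposition has width 2, which upper-bounds the treewidth. Since d–b–c–a–d is a cycle in G, G is not acyclic. Forests are exactly the graphs of treewidth ≤ 1, so tw(G) ≥ 2. Combining the bounds, tw(G) = 2.

Treewidth 2.
One such decomposition:
Bags: B1 = {b, c, d}  B2 = {a, c, d}  B3 = {c, d, e}
Tree: B1–B2, B2–B3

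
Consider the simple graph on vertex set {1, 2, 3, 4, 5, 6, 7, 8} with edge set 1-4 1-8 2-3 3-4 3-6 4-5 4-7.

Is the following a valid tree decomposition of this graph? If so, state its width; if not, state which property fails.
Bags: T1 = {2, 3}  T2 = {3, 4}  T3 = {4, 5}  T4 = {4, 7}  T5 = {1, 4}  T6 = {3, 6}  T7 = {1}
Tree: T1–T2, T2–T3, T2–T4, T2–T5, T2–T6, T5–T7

A tree decomposition must satisfy three properties: every vertex lies in some bag; for every edge, both endpoints lie together in some bag; and for every vertex, the bags containing it form a connected subtree. Here vertex 8 appears in no bag, so the decomposition is invalid.

No — vertex 8 appears in no bag.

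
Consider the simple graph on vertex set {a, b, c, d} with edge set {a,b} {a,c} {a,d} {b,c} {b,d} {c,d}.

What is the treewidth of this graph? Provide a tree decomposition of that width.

A single bag containing all 4 vertices is trivially a valid decomposition of width 3. On the other hand G contains the 4-clique {a, b, c, d}. A clique must lie in a single bag of any decomposition, so no decomposition can have width below 3. The upper and lower bounds meet at 3, so that is the treewidth.

Treewidth 3.
One such decomposition:
Bags: B1 = {a, b, c, d}
Tree: (single bag)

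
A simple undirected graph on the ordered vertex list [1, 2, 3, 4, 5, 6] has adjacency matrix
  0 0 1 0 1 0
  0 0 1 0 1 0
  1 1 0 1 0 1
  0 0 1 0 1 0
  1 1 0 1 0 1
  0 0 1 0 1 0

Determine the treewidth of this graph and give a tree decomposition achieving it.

The largest bag has 3 vertices, giving width 2; this decomposition certifies tw(G) ≤ 2. Since 5–1–3–2–5 is a cycle in G, G is not acyclic. Forests are exactly the graphs of treewidth ≤ 1, so tw(G) ≥ 2. Combining the bounds, tw(G) = 2.

Treewidth 2.
Bags: B1 = {1, 3, 5}  B2 = {2, 3, 5}  B3 = {3, 5, 6}  B4 = {3, 4, 5}
Tree: B1–B2, B2–B3, B3–B4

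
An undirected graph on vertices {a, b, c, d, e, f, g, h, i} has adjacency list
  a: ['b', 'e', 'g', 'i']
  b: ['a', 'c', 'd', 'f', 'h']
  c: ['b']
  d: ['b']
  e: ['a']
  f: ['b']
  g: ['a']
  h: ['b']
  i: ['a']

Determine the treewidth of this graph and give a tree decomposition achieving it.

Treewidth 1.
One optimal decomposition is:
Bags: B1 = {a, b}  B2 = {b, h}  B3 = {b, c}  B4 = {a, e}  B5 = {a, i}  B6 = {b, d}  B7 = {b, f}  B8 = {a, g}
Tree: B1–B2, B2–B3, B1–B4, B1–B5, B2–B6, B3–B7, B5–B8

Every bag has size at most 2, so the width is 2 − 1 = 1 and tw(G) ≤ 1. Any graph with an edge has treewidth ≥ 1, and G has the edge b–a. Therefore the treewidth is 1.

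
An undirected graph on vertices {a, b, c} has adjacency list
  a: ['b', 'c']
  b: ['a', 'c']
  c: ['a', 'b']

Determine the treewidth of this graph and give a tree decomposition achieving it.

A single bag containing all 3 vertices is trivially a valid decomposition of width 2. On the other hand G contains the 3-clique {a, b, c}. A clique must lie in a single bag of any decomposition, so no decomposition can have width below 2. Therefore the treewidth is 2.

Treewidth 2.
One optimal decomposition is:
Bags: B1 = {a, b, c}
Tree: (single bag)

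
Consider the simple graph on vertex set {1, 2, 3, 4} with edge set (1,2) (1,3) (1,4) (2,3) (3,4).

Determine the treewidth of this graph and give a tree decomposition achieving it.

Each bag holds 3 vertices, so the decomposition has width 2, which upper-bounds the treewidth. On the other hand G contains the 3-clique {1, 2, 3}. A clique must lie in a single bag of any decomposition, so no decomposition can have width below 2. Combining the bounds, tw(G) = 2.

Treewidth 2.
One such decomposition:
Bags: B1 = {1, 3, 4}  B2 = {1, 2, 3}
Tree: B1–B2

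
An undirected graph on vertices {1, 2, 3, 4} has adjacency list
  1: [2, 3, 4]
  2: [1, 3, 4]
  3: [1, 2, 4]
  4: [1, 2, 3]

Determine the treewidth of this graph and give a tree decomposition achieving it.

Treewidth 3.
One such decomposition:
Bags: B1 = {1, 2, 3, 4}
Tree: (single bag)

A single bag containing all 4 vertices is trivially a valid decomposition of width 3. On the other hand G contains the 4-clique {1, 2, 3, 4}. A clique must lie in a single bag of any decomposition, so no decomposition can have width below 3. The upper and lower bounds meet at 3, so that is the treewidth.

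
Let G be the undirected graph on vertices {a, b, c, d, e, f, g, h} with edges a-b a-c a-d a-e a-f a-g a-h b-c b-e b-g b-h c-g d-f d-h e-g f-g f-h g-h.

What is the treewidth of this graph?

3

A width-3 tree decomposition is:
Bags: B1 = {a, f, g, h}  B2 = {a, b, g, h}  B3 = {a, b, e, g}  B4 = {a, b, c, g}  B5 = {a, d, f, h}
Tree: B1–B2, B2–B3, B3–B4, B1–B5
Every bag has size at most 4, so the width is 4 − 1 = 3 and tw(G) ≤ 3. On the other hand G contains the 4-clique {a, d, f, h}. A clique must lie in a single bag of any decomposition, so no decomposition can have width below 3. Therefore the treewidth is 3.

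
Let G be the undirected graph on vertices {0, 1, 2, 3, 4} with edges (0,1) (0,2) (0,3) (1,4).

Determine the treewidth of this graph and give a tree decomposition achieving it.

Each bag holds 2 vertices, so the decomposition has width 1, which upper-bounds the treewidth. Since G has at least one edge (e.g. 0–2), it is not an edgeless graph, so tw(G) ≥ 1. Hence tw(G) = 1 exactly.

Treewidth 1.
Bags: B1 = {0, 2}  B2 = {0, 1}  B3 = {0, 3}  B4 = {1, 4}
Tree: B1–B2, B1–B3, B2–B4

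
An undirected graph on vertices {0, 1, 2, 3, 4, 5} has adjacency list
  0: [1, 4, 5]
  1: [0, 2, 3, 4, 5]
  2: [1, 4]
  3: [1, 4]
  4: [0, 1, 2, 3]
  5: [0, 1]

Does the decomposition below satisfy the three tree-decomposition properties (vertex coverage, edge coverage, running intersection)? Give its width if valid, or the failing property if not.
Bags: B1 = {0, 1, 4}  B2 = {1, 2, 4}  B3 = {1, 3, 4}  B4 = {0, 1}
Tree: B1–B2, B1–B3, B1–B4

No — vertex 5 appears in no bag.

A tree decomposition must satisfy three properties: every vertex lies in some bag; for every edge, both endpoints lie together in some bag; and for every vertex, the bags containing it form a connected subtree. Here vertex 5 appears in no bag, so the decomposition is invalid.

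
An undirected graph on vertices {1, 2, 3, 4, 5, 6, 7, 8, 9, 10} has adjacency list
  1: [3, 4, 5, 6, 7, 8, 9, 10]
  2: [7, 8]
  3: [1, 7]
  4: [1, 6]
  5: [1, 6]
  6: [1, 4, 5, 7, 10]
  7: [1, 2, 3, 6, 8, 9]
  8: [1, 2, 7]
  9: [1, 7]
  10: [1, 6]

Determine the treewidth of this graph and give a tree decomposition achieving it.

Every bag has size at most 3, so the width is 3 − 1 = 2 and tw(G) ≤ 2. On the other hand G contains the 3-clique {1, 7, 8}. A clique must lie in a single bag of any decomposition, so no decomposition can have width below 2. The upper and lower bounds meet at 2, so that is the treewidth.

Treewidth 2.
One such decomposition:
Bags: B1 = {2, 7, 8}  B2 = {1, 7, 8}  B3 = {1, 7, 9}  B4 = {1, 6, 7}  B5 = {1, 6, 10}  B6 = {1, 5, 6}  B7 = {1, 3, 7}  B8 = {1, 4, 6}
Tree: B1–B2, B2–B3, B3–B4, B4–B5, B4–B6, B3–B7, B6–B8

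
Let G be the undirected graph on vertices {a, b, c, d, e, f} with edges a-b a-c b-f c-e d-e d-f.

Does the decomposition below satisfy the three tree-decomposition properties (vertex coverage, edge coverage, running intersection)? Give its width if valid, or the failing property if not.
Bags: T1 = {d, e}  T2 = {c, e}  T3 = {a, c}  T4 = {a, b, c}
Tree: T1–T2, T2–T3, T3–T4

A tree decomposition must satisfy three properties: every vertex lies in some bag; for every edge, both endpoints lie together in some bag; and for every vertex, the bags containing it form a connected subtree. Here vertex f appears in no bag, so the decomposition is invalid.

No — vertex f appears in no bag.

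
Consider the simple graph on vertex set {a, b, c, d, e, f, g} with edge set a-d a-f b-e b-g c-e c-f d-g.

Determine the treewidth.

A width-2 tree decomposition is:
Bags: B1 = {c, e, f}  B2 = {b, e, f}  B3 = {b, f, g}  B4 = {d, f, g}  B5 = {a, d, f}
Tree: B1–B2, B2–B3, B3–B4, B4–B5
Each bag holds 3 vertices, so the decomposition has width 2, which upper-bounds the treewidth. For the lower bound, G contains the cycle f–c–e–b–g–d–a–f, so G is not a forest; only forests have treewidth ≤ 1, hence tw(G) ≥ 2. Therefore the treewidth is 2.

2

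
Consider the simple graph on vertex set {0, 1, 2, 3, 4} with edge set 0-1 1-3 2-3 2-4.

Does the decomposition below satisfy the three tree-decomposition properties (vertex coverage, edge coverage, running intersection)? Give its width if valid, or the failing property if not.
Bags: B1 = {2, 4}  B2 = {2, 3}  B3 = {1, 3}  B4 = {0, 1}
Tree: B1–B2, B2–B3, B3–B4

Checking the three conditions: (i) the bags cover all of {0, 1, 2, 3, 4}; (ii) for each edge, some bag contains both endpoints; (iii) the bags containing any fixed vertex form a subtree. All hold, so the decomposition is valid with width 2 − 1 = 1.

Yes; width 1.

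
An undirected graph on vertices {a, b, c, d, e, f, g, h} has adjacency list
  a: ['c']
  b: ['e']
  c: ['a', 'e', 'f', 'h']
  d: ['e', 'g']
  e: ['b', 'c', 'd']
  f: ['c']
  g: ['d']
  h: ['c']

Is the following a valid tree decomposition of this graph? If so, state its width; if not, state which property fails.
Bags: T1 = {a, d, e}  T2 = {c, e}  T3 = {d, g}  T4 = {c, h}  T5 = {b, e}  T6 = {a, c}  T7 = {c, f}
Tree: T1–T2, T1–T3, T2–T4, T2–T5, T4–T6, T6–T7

A tree decomposition must satisfy three properties: every vertex lies in some bag; for every edge, both endpoints lie together in some bag; and for every vertex, the bags containing it form a connected subtree. Here bags containing vertex a are not connected in the tree, so the decomposition is invalid.

No — bags containing vertex a are not connected in the tree.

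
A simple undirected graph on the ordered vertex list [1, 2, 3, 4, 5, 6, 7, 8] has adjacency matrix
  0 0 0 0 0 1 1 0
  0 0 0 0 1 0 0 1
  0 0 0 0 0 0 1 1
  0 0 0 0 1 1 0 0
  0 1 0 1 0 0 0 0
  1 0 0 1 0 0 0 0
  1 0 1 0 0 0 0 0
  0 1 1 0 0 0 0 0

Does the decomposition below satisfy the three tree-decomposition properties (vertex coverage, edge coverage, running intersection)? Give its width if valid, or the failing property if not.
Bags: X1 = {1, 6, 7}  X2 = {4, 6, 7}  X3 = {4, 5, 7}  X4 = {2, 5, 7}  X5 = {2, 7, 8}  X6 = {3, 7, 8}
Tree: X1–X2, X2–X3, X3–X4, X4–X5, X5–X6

Yes; width 2.

Vertex coverage: the bags together contain {1, 2, 3, 4, 5, 6, 7, 8}, the full vertex set. Edge coverage: each edge of G has both endpoints in at least one bag. Running intersection: for every vertex, the bags containing it form a connected subtree. All three properties hold, so this is a valid tree decomposition of width max|bag| − 1 = 2, and hence tw(G) ≤ 2.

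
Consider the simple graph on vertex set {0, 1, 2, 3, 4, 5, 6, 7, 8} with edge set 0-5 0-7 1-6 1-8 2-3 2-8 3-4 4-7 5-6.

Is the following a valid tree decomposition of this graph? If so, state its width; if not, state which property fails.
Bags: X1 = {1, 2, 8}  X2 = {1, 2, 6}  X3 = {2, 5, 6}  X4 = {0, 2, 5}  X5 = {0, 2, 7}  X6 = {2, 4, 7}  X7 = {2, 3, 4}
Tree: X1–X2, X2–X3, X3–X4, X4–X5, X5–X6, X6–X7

Checking the three conditions: (i) the bags cover all of {0, 1, 2, 3, 4, 5, 6, 7, 8}; (ii) for each edge, some bag contains both endpoints; (iii) the bags containing any fixed vertex form a subtree. All hold, so the decomposition is valid with width 3 − 1 = 2.

Yes; width 2.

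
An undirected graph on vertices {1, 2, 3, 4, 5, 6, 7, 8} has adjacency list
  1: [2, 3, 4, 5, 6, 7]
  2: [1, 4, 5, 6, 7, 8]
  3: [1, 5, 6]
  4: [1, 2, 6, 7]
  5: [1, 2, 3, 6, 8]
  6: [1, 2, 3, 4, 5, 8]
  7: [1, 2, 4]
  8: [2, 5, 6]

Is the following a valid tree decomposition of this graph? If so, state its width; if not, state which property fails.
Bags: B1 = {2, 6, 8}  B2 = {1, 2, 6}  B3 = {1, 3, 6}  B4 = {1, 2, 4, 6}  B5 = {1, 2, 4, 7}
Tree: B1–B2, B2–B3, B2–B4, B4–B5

No — vertex 5 appears in no bag.

A tree decomposition must satisfy three properties: every vertex lies in some bag; for every edge, both endpoints lie together in some bag; and for every vertex, the bags containing it form a connected subtree. Here vertex 5 appears in no bag, so the decomposition is invalid.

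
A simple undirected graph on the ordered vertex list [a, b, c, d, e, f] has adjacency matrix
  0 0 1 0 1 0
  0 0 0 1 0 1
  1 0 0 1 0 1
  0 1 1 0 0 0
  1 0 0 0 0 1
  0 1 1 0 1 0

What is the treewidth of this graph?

2

A width-2 tree decomposition is:
Bags: B1 = {b, c, d}  B2 = {b, c, f}  B3 = {a, c, f}  B4 = {a, e, f}
Tree: B1–B2, B2–B3, B3–B4
Every bag has size at most 3, so the width is 3 − 1 = 2 and tw(G) ≤ 2. The edges d–b–f–c–d form a cycle, so G is not a tree and its treewidth is at least 2. Hence tw(G) = 2 exactly.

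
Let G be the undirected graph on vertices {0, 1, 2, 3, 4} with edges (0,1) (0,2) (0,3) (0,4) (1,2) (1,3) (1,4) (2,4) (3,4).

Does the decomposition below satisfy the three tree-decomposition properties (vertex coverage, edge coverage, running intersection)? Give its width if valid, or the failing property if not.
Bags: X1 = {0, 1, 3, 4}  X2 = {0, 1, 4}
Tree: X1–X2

No — vertex 2 appears in no bag.

A tree decomposition must satisfy three properties: every vertex lies in some bag; for every edge, both endpoints lie together in some bag; and for every vertex, the bags containing it form a connected subtree. Here vertex 2 appears in no bag, so the decomposition is invalid.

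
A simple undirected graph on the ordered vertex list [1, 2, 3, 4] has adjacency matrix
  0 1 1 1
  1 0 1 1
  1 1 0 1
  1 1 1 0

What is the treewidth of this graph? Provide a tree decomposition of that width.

Treewidth 3.
One optimal decomposition is:
Bags: B1 = {1, 2, 3, 4}
Tree: (single bag)

A single bag containing all 4 vertices is trivially a valid decomposition of width 3. On the other hand G contains the 4-clique {1, 2, 3, 4}. A clique must lie in a single bag of any decomposition, so no decomposition can have width below 3. Hence tw(G) = 3 exactly.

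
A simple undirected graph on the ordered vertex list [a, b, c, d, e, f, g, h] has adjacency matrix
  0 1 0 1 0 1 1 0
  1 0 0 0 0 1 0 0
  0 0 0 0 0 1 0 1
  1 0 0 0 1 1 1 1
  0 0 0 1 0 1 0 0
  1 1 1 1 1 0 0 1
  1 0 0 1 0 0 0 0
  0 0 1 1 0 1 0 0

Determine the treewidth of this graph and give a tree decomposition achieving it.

Treewidth 2.
Bags: B1 = {a, d, f}  B2 = {a, b, f}  B3 = {a, d, g}  B4 = {d, f, h}  B5 = {c, f, h}  B6 = {d, e, f}
Tree: B1–B2, B1–B3, B1–B4, B4–B5, B1–B6

The largest bag has 3 vertices, giving width 2; this decomposition certifies tw(G) ≤ 2. On the other hand G contains the 3-clique {a, d, g}. A clique must lie in a single bag of any decomposition, so no decomposition can have width below 2. Therefore the treewidth is 2.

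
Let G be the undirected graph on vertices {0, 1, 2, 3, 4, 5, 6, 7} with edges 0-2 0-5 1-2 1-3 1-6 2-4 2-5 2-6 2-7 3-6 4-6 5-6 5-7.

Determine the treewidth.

A width-2 tree decomposition is:
Bags: B1 = {1, 2, 6}  B2 = {2, 5, 6}  B3 = {2, 4, 6}  B4 = {2, 5, 7}  B5 = {1, 3, 6}  B6 = {0, 2, 5}
Tree: B1–B2, B2–B3, B2–B4, B1–B5, B2–B6
Each bag holds 3 vertices, so the decomposition has width 2, which upper-bounds the treewidth. For the lower bound, the 3 vertices {1, 2, 6} are pairwise adjacent, and any tree decomposition puts a clique entirely inside one bag — forcing width ≥ 2. Combining the bounds, tw(G) = 2.

2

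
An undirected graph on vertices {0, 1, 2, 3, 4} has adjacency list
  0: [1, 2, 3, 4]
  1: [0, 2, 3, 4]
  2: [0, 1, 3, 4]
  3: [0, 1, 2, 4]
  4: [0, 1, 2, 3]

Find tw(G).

A width-4 tree decomposition is:
Bags: B1 = {0, 1, 2, 3, 4}
Tree: (single bag)
A single bag containing all 5 vertices is trivially a valid decomposition of width 4. For the lower bound, the 5 vertices {0, 1, 2, 3, 4} are pairwise adjacent, and any tree decomposition puts a clique entirely inside one bag — forcing width ≥ 4. Combining the bounds, tw(G) = 4.

4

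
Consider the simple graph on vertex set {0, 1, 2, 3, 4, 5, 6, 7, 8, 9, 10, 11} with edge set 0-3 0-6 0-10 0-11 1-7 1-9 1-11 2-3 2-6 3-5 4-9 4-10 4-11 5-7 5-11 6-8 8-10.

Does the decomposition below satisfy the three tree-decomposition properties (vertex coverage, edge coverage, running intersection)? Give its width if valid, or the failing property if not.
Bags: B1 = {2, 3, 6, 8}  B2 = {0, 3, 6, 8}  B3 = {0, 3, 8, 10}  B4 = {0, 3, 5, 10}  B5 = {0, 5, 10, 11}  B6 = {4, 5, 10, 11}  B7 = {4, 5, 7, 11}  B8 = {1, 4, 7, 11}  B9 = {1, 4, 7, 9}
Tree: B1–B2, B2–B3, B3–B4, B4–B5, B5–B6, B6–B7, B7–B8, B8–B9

Checking the three conditions: (i) the bags cover all of {0, 1, 2, 3, 4, 5, 6, 7, 8, 9, 10, 11}; (ii) for each edge, some bag contains both endpoints; (iii) the bags containing any fixed vertex form a subtree. All hold, so the decomposition is valid with width 4 − 1 = 3.

Yes; width 3.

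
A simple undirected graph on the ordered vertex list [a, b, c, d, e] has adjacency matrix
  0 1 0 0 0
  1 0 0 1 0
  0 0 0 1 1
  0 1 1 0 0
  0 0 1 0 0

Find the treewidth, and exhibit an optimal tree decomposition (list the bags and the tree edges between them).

Treewidth 1.
One optimal decomposition is:
Bags: B1 = {c, d}  B2 = {c, e}  B3 = {b, d}  B4 = {a, b}
Tree: B1–B2, B1–B3, B3–B4

Every bag has size at most 2, so the width is 2 − 1 = 1 and tw(G) ≤ 1. Since G has at least one edge (e.g. d–c), it is not an edgeless graph, so tw(G) ≥ 1. Combining the bounds, tw(G) = 1.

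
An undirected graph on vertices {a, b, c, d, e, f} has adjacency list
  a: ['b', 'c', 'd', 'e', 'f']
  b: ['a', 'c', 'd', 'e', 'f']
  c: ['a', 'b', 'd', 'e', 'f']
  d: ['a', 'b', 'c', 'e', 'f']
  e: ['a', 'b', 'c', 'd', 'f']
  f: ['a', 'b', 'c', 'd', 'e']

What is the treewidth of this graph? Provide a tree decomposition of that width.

A single bag containing all 6 vertices is trivially a valid decomposition of width 5. On the other hand G contains the 6-clique {a, b, c, d, e, f}. A clique must lie in a single bag of any decomposition, so no decomposition can have width below 5. Therefore the treewidth is 5.

Treewidth 5.
One optimal decomposition is:
Bags: B1 = {a, b, c, d, e, f}
Tree: (single bag)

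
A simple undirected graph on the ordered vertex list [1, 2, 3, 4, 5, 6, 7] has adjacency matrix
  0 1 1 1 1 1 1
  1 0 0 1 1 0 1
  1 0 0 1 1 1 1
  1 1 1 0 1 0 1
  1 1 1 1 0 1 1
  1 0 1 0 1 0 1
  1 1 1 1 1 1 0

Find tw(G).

A width-4 tree decomposition is:
Bags: B1 = {1, 2, 4, 5, 7}  B2 = {1, 3, 4, 5, 7}  B3 = {1, 3, 5, 6, 7}
Tree: B1–B2, B2–B3
The largest bag has 5 vertices, giving width 4; this decomposition certifies tw(G) ≤ 4. On the other hand G contains the 5-clique {1, 2, 4, 5, 7}. A clique must lie in a single bag of any decomposition, so no decomposition can have width below 4. The upper and lower bounds meet at 4, so that is the treewidth.

4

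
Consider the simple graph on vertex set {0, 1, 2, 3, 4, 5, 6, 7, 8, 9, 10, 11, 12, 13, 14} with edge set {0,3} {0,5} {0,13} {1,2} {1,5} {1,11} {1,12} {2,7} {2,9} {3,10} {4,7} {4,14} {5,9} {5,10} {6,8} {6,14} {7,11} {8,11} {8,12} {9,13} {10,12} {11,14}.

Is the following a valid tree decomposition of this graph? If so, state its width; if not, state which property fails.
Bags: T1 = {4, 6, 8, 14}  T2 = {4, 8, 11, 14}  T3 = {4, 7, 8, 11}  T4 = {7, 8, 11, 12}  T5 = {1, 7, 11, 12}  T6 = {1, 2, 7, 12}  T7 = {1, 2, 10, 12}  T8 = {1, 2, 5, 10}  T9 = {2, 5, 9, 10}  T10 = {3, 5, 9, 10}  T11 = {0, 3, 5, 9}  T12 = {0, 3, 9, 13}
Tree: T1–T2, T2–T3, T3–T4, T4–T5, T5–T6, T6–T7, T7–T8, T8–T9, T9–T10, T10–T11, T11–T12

Yes; width 3.

Every vertex of G appears in some bag (union = {0, 1, 2, 3, 4, 5, 6, 7, 8, 9, 10, 11, 12, 13, 14}); every edge is covered by a bag; and for each vertex v the set of bags containing v is connected in the bag tree. The decomposition is therefore valid. The largest bag has 4 vertices, so the width is 3.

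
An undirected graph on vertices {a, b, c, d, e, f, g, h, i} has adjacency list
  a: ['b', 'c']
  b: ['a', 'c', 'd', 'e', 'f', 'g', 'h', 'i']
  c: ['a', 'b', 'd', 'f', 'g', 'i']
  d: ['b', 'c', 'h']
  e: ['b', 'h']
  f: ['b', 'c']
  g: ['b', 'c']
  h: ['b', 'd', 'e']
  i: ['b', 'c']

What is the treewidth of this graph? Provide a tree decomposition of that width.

Treewidth 2.
One such decomposition:
Bags: B1 = {a, b, c}  B2 = {b, c, f}  B3 = {b, c, d}  B4 = {b, c, i}  B5 = {b, d, h}  B6 = {b, e, h}  B7 = {b, c, g}
Tree: B1–B2, B1–B3, B1–B4, B3–B5, B5–B6, B4–B7

Each bag holds 3 vertices, so the decomposition has width 2, which upper-bounds the treewidth. Conversely, {b, e, h} is a clique of size 3, and the vertices of any clique must share a bag in every tree decomposition; so some bag has ≥ 3 vertices and tw(G) ≥ 2. Therefore the treewidth is 2.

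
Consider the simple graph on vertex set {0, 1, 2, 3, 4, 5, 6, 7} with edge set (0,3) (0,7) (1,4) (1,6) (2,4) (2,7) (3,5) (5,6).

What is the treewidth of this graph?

2

A width-2 tree decomposition is:
Bags: B1 = {1, 4, 6}  B2 = {2, 4, 6}  B3 = {2, 6, 7}  B4 = {0, 6, 7}  B5 = {0, 3, 6}  B6 = {3, 5, 6}
Tree: B1–B2, B2–B3, B3–B4, B4–B5, B5–B6
The largest bag has 3 vertices, giving width 2; this decomposition certifies tw(G) ≤ 2. Since 6–1–4–2–7–0–3–5–6 is a cycle in G, G is not acyclic. Forests are exactly the graphs of treewidth ≤ 1, so tw(G) ≥ 2. Combining the bounds, tw(G) = 2.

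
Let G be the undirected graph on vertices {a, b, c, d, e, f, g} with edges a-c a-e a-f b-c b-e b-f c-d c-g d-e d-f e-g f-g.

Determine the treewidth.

3

A width-3 tree decomposition is:
Bags: B1 = {b, c, e, f}  B2 = {a, c, e, f}  B3 = {c, e, f, g}  B4 = {c, d, e, f}
Tree: B1–B2, B2–B3, B3–B4
The largest bag has 4 vertices, giving width 3; this decomposition certifies tw(G) ≤ 3. For the lower bound: the 4 vertex sets {b,c}, {a,e}, {f}, {g} are disjoint, each induces a connected subgraph, and every pair is joined by at least one edge of G. Contracting each set to a single vertex therefore yields K_{4} as a minor, and since treewidth is minor-monotone, tw(G) ≥ tw(K_{4}) = 3. Therefore the treewidth is 3.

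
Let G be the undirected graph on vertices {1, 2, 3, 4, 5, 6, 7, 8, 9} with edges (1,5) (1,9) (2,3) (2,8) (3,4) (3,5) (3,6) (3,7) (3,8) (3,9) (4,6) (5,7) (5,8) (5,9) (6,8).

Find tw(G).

A width-2 tree decomposition is:
Bags: B1 = {3, 5, 8}  B2 = {3, 6, 8}  B3 = {3, 4, 6}  B4 = {3, 5, 9}  B5 = {1, 5, 9}  B6 = {3, 5, 7}  B7 = {2, 3, 8}
Tree: B1–B2, B2–B3, B1–B4, B4–B5, B4–B6, B1–B7
The largest bag has 3 vertices, giving width 2; this decomposition certifies tw(G) ≤ 2. On the other hand G contains the 3-clique {1, 5, 9}. A clique must lie in a single bag of any decomposition, so no decomposition can have width below 2. Hence tw(G) = 2 exactly.

2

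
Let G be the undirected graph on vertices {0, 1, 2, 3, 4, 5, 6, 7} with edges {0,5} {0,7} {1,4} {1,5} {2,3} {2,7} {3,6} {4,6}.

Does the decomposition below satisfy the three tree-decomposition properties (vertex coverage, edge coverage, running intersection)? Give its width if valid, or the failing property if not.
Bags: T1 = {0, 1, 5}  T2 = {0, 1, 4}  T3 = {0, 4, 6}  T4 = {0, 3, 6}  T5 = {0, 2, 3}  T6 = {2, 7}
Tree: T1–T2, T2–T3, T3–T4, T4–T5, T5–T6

No — edge (0,7) lies in no bag.

A tree decomposition must satisfy three properties: every vertex lies in some bag; for every edge, both endpoints lie together in some bag; and for every vertex, the bags containing it form a connected subtree. Here edge (0,7) lies in no bag, so the decomposition is invalid.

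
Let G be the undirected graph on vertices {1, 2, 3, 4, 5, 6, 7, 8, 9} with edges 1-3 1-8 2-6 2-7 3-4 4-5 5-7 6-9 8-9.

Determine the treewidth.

A width-2 tree decomposition is:
Bags: B1 = {2, 5, 7}  B2 = {2, 5, 6}  B3 = {5, 6, 9}  B4 = {5, 8, 9}  B5 = {1, 5, 8}  B6 = {1, 3, 5}  B7 = {3, 4, 5}
Tree: B1–B2, B2–B3, B3–B4, B4–B5, B5–B6, B6–B7
Each bag holds 3 vertices, so the decomposition has width 2, which upper-bounds the treewidth. For the lower bound, G contains the cycle 5–7–2–6–9–8–1–3–4–5, so G is not a forest; only forests have treewidth ≤ 1, hence tw(G) ≥ 2. The upper and lower bounds meet at 2, so that is the treewidth.

2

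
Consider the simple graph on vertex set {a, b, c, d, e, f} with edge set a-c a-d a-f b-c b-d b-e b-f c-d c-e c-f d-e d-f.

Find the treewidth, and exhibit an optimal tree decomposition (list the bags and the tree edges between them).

The largest bag has 4 vertices, giving width 3; this decomposition certifies tw(G) ≤ 3. On the other hand G contains the 4-clique {b, c, d, e}. A clique must lie in a single bag of any decomposition, so no decomposition can have width below 3. Hence tw(G) = 3 exactly.

Treewidth 3.
Bags: B1 = {b, c, d, f}  B2 = {a, c, d, f}  B3 = {b, c, d, e}
Tree: B1–B2, B1–B3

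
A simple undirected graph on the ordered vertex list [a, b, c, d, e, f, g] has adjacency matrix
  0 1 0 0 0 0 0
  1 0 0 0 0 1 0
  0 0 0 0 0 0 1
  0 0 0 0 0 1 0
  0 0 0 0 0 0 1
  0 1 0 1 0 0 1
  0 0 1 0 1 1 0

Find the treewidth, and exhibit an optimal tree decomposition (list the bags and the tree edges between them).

Treewidth 1.
One optimal decomposition is:
Bags: B1 = {d, f}  B2 = {b, f}  B3 = {f, g}  B4 = {c, g}  B5 = {e, g}  B6 = {a, b}
Tree: B1–B2, B2–B3, B3–B4, B3–B5, B2–B6

The largest bag has 2 vertices, giving width 1; this decomposition certifies tw(G) ≤ 1. G has an edge, so its treewidth is at least 1. Therefore the treewidth is 1.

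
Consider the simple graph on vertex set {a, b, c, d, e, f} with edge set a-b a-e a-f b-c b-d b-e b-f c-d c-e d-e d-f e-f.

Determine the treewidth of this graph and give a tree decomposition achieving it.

Each bag holds 4 vertices, so the decomposition has width 3, which upper-bounds the treewidth. For the lower bound, the 4 vertices {b, c, d, e} are pairwise adjacent, and any tree decomposition puts a clique entirely inside one bag — forcing width ≥ 3. Combining the bounds, tw(G) = 3.

Treewidth 3.
One such decomposition:
Bags: B1 = {b, c, d, e}  B2 = {b, d, e, f}  B3 = {a, b, e, f}
Tree: B1–B2, B2–B3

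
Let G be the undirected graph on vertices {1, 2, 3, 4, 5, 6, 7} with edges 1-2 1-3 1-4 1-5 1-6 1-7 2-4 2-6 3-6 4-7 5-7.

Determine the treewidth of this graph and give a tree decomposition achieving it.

Treewidth 2.
Bags: B1 = {1, 2, 4}  B2 = {1, 2, 6}  B3 = {1, 4, 7}  B4 = {1, 5, 7}  B5 = {1, 3, 6}
Tree: B1–B2, B1–B3, B3–B4, B2–B5

The largest bag has 3 vertices, giving width 2; this decomposition certifies tw(G) ≤ 2. On the other hand G contains the 3-clique {1, 2, 4}. A clique must lie in a single bag of any decomposition, so no decomposition can have width below 2. The upper and lower bounds meet at 2, so that is the treewidth.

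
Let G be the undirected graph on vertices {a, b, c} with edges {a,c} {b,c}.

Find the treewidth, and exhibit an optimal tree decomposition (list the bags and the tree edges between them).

Each bag holds 2 vertices, so the decomposition has width 1, which upper-bounds the treewidth. Since G has at least one edge (e.g. c–b), it is not an edgeless graph, so tw(G) ≥ 1. Therefore the treewidth is 1.

Treewidth 1.
One such decomposition:
Bags: B1 = {b, c}  B2 = {a, c}
Tree: B1–B2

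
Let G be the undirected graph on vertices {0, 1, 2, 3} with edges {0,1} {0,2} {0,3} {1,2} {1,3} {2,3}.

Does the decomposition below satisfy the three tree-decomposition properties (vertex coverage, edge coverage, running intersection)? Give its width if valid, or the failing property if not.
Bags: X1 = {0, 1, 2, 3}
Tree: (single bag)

Every vertex of G appears in some bag (union = {0, 1, 2, 3}); every edge is covered by a bag; and for each vertex v the set of bags containing v is connected in the bag tree. The decomposition is therefore valid. The largest bag has 4 vertices, so the width is 3.

Yes; width 3.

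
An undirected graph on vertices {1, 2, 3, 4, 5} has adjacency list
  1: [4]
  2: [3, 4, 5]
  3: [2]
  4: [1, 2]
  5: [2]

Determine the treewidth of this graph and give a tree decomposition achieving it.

Treewidth 1.
Bags: B1 = {2, 5}  B2 = {2, 4}  B3 = {1, 4}  B4 = {2, 3}
Tree: B1–B2, B2–B3, B2–B4

The largest bag has 2 vertices, giving width 1; this decomposition certifies tw(G) ≤ 1. G has an edge, so its treewidth is at least 1. Combining the bounds, tw(G) = 1.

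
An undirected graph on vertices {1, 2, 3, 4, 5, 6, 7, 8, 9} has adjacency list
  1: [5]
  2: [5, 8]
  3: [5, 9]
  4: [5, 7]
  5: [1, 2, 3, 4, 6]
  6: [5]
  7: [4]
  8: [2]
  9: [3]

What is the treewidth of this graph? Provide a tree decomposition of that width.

Treewidth 1.
Bags: B1 = {2, 5}  B2 = {4, 5}  B3 = {1, 5}  B4 = {3, 5}  B5 = {4, 7}  B6 = {3, 9}  B7 = {2, 8}  B8 = {5, 6}
Tree: B1–B2, B2–B3, B1–B4, B2–B5, B4–B6, B1–B7, B1–B8

Every bag has size at most 2, so the width is 2 − 1 = 1 and tw(G) ≤ 1. Any graph with an edge has treewidth ≥ 1, and G has the edge 2–5. Combining the bounds, tw(G) = 1.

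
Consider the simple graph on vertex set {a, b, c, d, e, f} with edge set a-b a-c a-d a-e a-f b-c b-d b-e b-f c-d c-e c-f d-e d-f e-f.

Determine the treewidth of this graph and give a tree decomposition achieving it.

With just one bag of size 6, the width is 6 − 1 = 5, so tw(G) ≤ 5. On the other hand G contains the 6-clique {a, b, c, d, e, f}. A clique must lie in a single bag of any decomposition, so no decomposition can have width below 5. Therefore the treewidth is 5.

Treewidth 5.
One such decomposition:
Bags: B1 = {a, b, c, d, e, f}
Tree: (single bag)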